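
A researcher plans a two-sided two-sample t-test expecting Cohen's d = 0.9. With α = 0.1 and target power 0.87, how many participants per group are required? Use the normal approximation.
n = 19 per group

Sample size formula (two-sample t-test, normal approximation):
n = 2 · ((z_{α/2} + z_β) / d)²

z_{α/2} = 1.645 (for α = 0.1, two-sided)
z_β = 1.126 (for power = 0.87)
d = 0.9

n = 2 · ((1.645 + 1.126) / 0.9)²
n = 2 · (3.079)²
n ≈ 18.96
Round up to the next whole number: n = 19 per group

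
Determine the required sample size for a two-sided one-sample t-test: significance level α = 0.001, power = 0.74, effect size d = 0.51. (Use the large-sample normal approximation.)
n = 60

Sample size formula (one-sample t-test, normal approximation):
n = ((z_{α/2} + z_β) / d)²

z_{α/2} = 3.291 (for α = 0.001, two-sided)
z_β = 0.643 (for power = 0.74)
d = 0.51

n = ((3.291 + 0.643) / 0.51)²
n = (7.714)²
n ≈ 59.51
Round up to the next whole number: n = 60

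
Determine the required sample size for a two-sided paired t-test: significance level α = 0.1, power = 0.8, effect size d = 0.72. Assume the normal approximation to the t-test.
n = 12 pairs

Sample size formula (paired t-test, normal approximation):
n = ((z_{α/2} + z_β) / d)²

z_{α/2} = 1.645 (for α = 0.1, two-sided)
z_β = 0.842 (for power = 0.8)
d = 0.72

n = ((1.645 + 0.842) / 0.72)²
n = (3.454)²
n ≈ 11.93
Round up to the next whole number: n = 12 pairs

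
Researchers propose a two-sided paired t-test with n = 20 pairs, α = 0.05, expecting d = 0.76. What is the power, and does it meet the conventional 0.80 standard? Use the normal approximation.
Power ≈ 0.92; the study is adequately powered (power ≥ 0.80)

Power calculation (paired t-test, normal approximation):
z_β = d · √n - z_{α/2}
z_β = 0.76 · √20 - 1.960
z_β = 0.76 · 4.472 - 1.960
z_β = 1.439

Power = Φ(z_β) = Φ(1.439) ≈ 0.925

Effect size d = 0.76 is medium by Cohen's convention (0.2/0.5/0.8).

Threshold: power ≥ 0.80 is conventionally adequate.
Power ≈ 0.92 → the study is adequately powered (power ≥ 0.80).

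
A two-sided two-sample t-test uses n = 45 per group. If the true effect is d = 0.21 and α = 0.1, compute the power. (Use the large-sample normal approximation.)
Power ≈ 0.26

Power calculation (two-sample t-test, normal approximation):
z_β = d · √(n/2) - z_{α/2}
z_β = 0.21 · √(45/2) - 1.645
z_β = 0.21 · 4.743 - 1.645
z_β = -0.649

Power = Φ(z_β) = Φ(-0.649) ≈ 0.258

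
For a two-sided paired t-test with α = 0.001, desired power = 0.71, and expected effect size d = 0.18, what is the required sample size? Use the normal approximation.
n = 457 pairs

Sample size formula (paired t-test, normal approximation):
n = ((z_{α/2} + z_β) / d)²

z_{α/2} = 3.291 (for α = 0.001, two-sided)
z_β = 0.553 (for power = 0.71)
d = 0.18

n = ((3.291 + 0.553) / 0.18)²
n = (21.356)²
n ≈ 456.08
Round up to the next whole number: n = 457 pairs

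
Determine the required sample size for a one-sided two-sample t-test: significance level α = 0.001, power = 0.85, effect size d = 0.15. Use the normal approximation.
n = 1514 per group

Sample size formula (two-sample t-test, normal approximation):
n = 2 · ((z_α + z_β) / d)²

z_α = 3.090 (for α = 0.001, one-sided)
z_β = 1.036 (for power = 0.85)
d = 0.15

n = 2 · ((3.090 + 1.036) / 0.15)²
n = 2 · (27.507)²
n ≈ 1513.27
Round up to the next whole number: n = 1514 per group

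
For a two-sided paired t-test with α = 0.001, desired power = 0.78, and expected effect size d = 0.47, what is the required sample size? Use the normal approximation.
n = 75 pairs

Sample size formula (paired t-test, normal approximation):
n = ((z_{α/2} + z_β) / d)²

z_{α/2} = 3.291 (for α = 0.001, two-sided)
z_β = 0.772 (for power = 0.78)
d = 0.47

n = ((3.291 + 0.772) / 0.47)²
n = (8.645)²
n ≈ 74.74
Round up to the next whole number: n = 75 pairs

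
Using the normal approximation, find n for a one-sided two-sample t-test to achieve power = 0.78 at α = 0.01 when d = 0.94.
n = 22 per group

Sample size formula (two-sample t-test, normal approximation):
n = 2 · ((z_α + z_β) / d)²

z_α = 2.326 (for α = 0.01, one-sided)
z_β = 0.772 (for power = 0.78)
d = 0.94

n = 2 · ((2.326 + 0.772) / 0.94)²
n = 2 · (3.296)²
n ≈ 21.73
Round up to the next whole number: n = 22 per group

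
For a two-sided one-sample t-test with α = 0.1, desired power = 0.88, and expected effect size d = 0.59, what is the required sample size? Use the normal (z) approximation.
n = 23

Sample size formula (one-sample t-test, normal approximation):
n = ((z_{α/2} + z_β) / d)²

z_{α/2} = 1.645 (for α = 0.1, two-sided)
z_β = 1.175 (for power = 0.88)
d = 0.59

n = ((1.645 + 1.175) / 0.59)²
n = (4.780)²
n ≈ 22.85
Round up to the next whole number: n = 23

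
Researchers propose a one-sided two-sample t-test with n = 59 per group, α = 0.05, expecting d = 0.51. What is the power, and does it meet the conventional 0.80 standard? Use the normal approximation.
Power ≈ 0.87; the study is adequately powered (power ≥ 0.80)

Power calculation (two-sample t-test, normal approximation):
z_β = d · √(n/2) - z_α
z_β = 0.51 · √(59/2) - 1.645
z_β = 0.51 · 5.431 - 1.645
z_β = 1.125

Power = Φ(z_β) = Φ(1.125) ≈ 0.870

Effect size d = 0.51 is medium by Cohen's convention (0.2/0.5/0.8).

Threshold: power ≥ 0.80 is conventionally adequate.
Power ≈ 0.87 → the study is adequately powered (power ≥ 0.80).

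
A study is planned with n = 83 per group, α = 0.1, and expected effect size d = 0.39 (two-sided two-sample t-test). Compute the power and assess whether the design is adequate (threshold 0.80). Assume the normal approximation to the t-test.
Power ≈ 0.81; the study is adequately powered (power ≥ 0.80)

Power calculation (two-sample t-test, normal approximation):
z_β = d · √(n/2) - z_{α/2}
z_β = 0.39 · √(83/2) - 1.645
z_β = 0.39 · 6.442 - 1.645
z_β = 0.868

Power = Φ(z_β) = Φ(0.868) ≈ 0.807

Effect size d = 0.39 is small by Cohen's convention (0.2/0.5/0.8).

Threshold: power ≥ 0.80 is conventionally adequate.
Power ≈ 0.81 → the study is adequately powered (power ≥ 0.80).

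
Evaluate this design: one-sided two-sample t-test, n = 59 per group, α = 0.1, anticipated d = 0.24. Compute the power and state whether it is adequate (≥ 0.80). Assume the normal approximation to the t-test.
Power ≈ 0.51; the study is underpowered (power < 0.80)

Power calculation (two-sample t-test, normal approximation):
z_β = d · √(n/2) - z_α
z_β = 0.24 · √(59/2) - 1.282
z_β = 0.24 · 5.431 - 1.282
z_β = 0.022

Power = Φ(z_β) = Φ(0.022) ≈ 0.509

Effect size d = 0.24 is small by Cohen's convention (0.2/0.5/0.8).

Threshold: power ≥ 0.80 is conventionally adequate.
Power ≈ 0.51 → the study is underpowered (power < 0.80).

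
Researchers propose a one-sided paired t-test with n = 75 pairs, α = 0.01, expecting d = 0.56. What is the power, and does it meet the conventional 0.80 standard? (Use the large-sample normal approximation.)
Power ≈ 0.99; the study is adequately powered (power ≥ 0.80)

Power calculation (paired t-test, normal approximation):
z_β = d · √n - z_α
z_β = 0.56 · √75 - 2.326
z_β = 0.56 · 8.660 - 2.326
z_β = 2.523

Power = Φ(z_β) = Φ(2.523) ≈ 0.994

Effect size d = 0.56 is medium by Cohen's convention (0.2/0.5/0.8).

Threshold: power ≥ 0.80 is conventionally adequate.
Power ≈ 0.99 → the study is adequately powered (power ≥ 0.80).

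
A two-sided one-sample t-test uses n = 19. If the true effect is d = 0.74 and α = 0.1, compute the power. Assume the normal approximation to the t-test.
Power ≈ 0.94

Power calculation (one-sample t-test, normal approximation):
z_β = d · √n - z_{α/2}
z_β = 0.74 · √19 - 1.645
z_β = 0.74 · 4.359 - 1.645
z_β = 1.581

Power = Φ(z_β) = Φ(1.581) ≈ 0.943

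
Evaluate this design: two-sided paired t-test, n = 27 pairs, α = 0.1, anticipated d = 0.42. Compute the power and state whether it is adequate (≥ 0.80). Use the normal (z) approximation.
Power ≈ 0.70; the study is underpowered (power < 0.80)

Power calculation (paired t-test, normal approximation):
z_β = d · √n - z_{α/2}
z_β = 0.42 · √27 - 1.645
z_β = 0.42 · 5.196 - 1.645
z_β = 0.538

Power = Φ(z_β) = Φ(0.538) ≈ 0.705

Effect size d = 0.42 is small by Cohen's convention (0.2/0.5/0.8).

Threshold: power ≥ 0.80 is conventionally adequate.
Power ≈ 0.70 → the study is underpowered (power < 0.80).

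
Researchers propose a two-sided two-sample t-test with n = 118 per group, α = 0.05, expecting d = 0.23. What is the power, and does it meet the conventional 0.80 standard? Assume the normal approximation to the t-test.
Power ≈ 0.42; the study is underpowered (power < 0.80)

Power calculation (two-sample t-test, normal approximation):
z_β = d · √(n/2) - z_{α/2}
z_β = 0.23 · √(118/2) - 1.960
z_β = 0.23 · 7.681 - 1.960
z_β = -0.193

Power = Φ(z_β) = Φ(-0.193) ≈ 0.423

Effect size d = 0.23 is small by Cohen's convention (0.2/0.5/0.8).

Threshold: power ≥ 0.80 is conventionally adequate.
Power ≈ 0.42 → the study is underpowered (power < 0.80).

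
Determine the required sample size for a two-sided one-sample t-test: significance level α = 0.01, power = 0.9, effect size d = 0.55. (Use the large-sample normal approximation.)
n = 50

Sample size formula (one-sample t-test, normal approximation):
n = ((z_{α/2} + z_β) / d)²

z_{α/2} = 2.576 (for α = 0.01, two-sided)
z_β = 1.282 (for power = 0.9)
d = 0.55

n = ((2.576 + 1.282) / 0.55)²
n = (7.015)²
n ≈ 49.21
Round up to the next whole number: n = 50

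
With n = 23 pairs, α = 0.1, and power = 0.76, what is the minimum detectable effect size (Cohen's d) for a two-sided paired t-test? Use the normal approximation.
d ≈ 0.49

Minimum detectable effect (paired t-test, normal approximation):
d = (z_{α/2} + z_β) / √n
d = (1.645 + 0.706) / √23
d = 2.351 / 4.796
d ≈ 0.49

By Cohen's convention (0.2 small / 0.5 medium / 0.8 large): small effect.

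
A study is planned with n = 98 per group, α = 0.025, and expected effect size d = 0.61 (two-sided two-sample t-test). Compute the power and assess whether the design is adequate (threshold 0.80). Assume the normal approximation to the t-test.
Power ≈ 0.98; the study is adequately powered (power ≥ 0.80)

Power calculation (two-sample t-test, normal approximation):
z_β = d · √(n/2) - z_{α/2}
z_β = 0.61 · √(98/2) - 2.241
z_β = 0.61 · 7.000 - 2.241
z_β = 2.029

Power = Φ(z_β) = Φ(2.029) ≈ 0.979

Effect size d = 0.61 is medium by Cohen's convention (0.2/0.5/0.8).

Threshold: power ≥ 0.80 is conventionally adequate.
Power ≈ 0.98 → the study is adequately powered (power ≥ 0.80).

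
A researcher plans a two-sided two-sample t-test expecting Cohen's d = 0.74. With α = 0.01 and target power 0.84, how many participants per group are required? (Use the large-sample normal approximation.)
n = 47 per group

Sample size formula (two-sample t-test, normal approximation):
n = 2 · ((z_{α/2} + z_β) / d)²

z_{α/2} = 2.576 (for α = 0.01, two-sided)
z_β = 0.994 (for power = 0.84)
d = 0.74

n = 2 · ((2.576 + 0.994) / 0.74)²
n = 2 · (4.824)²
n ≈ 46.54
Round up to the next whole number: n = 47 per group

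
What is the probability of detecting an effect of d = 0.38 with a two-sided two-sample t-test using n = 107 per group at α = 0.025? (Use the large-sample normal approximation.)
Power ≈ 0.70

Power calculation (two-sample t-test, normal approximation):
z_β = d · √(n/2) - z_{α/2}
z_β = 0.38 · √(107/2) - 2.241
z_β = 0.38 · 7.314 - 2.241
z_β = 0.538

Power = Φ(z_β) = Φ(0.538) ≈ 0.705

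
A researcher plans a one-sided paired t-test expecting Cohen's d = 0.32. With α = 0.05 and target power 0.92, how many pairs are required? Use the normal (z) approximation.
n = 91 pairs

Sample size formula (paired t-test, normal approximation):
n = ((z_α + z_β) / d)²

z_α = 1.645 (for α = 0.05, one-sided)
z_β = 1.405 (for power = 0.92)
d = 0.32

n = ((1.645 + 1.405) / 0.32)²
n = (9.531)²
n ≈ 90.84
Round up to the next whole number: n = 91 pairs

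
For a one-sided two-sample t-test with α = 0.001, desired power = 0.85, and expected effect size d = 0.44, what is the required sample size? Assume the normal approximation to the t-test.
n = 176 per group

Sample size formula (two-sample t-test, normal approximation):
n = 2 · ((z_α + z_β) / d)²

z_α = 3.090 (for α = 0.001, one-sided)
z_β = 1.036 (for power = 0.85)
d = 0.44

n = 2 · ((3.090 + 1.036) / 0.44)²
n = 2 · (9.377)²
n ≈ 175.86
Round up to the next whole number: n = 176 per group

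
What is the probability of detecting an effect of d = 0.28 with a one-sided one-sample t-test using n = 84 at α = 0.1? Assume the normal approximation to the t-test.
Power ≈ 0.90

Power calculation (one-sample t-test, normal approximation):
z_β = d · √n - z_α
z_β = 0.28 · √84 - 1.282
z_β = 0.28 · 9.165 - 1.282
z_β = 1.285

Power = Φ(z_β) = Φ(1.285) ≈ 0.901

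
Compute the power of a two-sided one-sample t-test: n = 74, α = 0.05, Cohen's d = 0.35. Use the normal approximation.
Power ≈ 0.85

Power calculation (one-sample t-test, normal approximation):
z_β = d · √n - z_{α/2}
z_β = 0.35 · √74 - 1.960
z_β = 0.35 · 8.602 - 1.960
z_β = 1.051

Power = Φ(z_β) = Φ(1.051) ≈ 0.853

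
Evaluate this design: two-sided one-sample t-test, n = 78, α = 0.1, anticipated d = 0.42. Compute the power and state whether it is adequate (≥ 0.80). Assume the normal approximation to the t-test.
Power ≈ 0.98; the study is adequately powered (power ≥ 0.80)

Power calculation (one-sample t-test, normal approximation):
z_β = d · √n - z_{α/2}
z_β = 0.42 · √78 - 1.645
z_β = 0.42 · 8.832 - 1.645
z_β = 2.064

Power = Φ(z_β) = Φ(2.064) ≈ 0.981

Effect size d = 0.42 is small by Cohen's convention (0.2/0.5/0.8).

Threshold: power ≥ 0.80 is conventionally adequate.
Power ≈ 0.98 → the study is adequately powered (power ≥ 0.80).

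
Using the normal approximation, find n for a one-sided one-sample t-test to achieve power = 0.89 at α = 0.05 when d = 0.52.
n = 31

Sample size formula (one-sample t-test, normal approximation):
n = ((z_α + z_β) / d)²

z_α = 1.645 (for α = 0.05, one-sided)
z_β = 1.227 (for power = 0.89)
d = 0.52

n = ((1.645 + 1.227) / 0.52)²
n = (5.523)²
n ≈ 30.50
Round up to the next whole number: n = 31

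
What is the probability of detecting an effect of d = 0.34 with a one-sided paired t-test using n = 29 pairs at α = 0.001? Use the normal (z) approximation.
Power ≈ 0.10

Power calculation (paired t-test, normal approximation):
z_β = d · √n - z_α
z_β = 0.34 · √29 - 3.090
z_β = 0.34 · 5.385 - 3.090
z_β = -1.259

Power = Φ(z_β) = Φ(-1.259) ≈ 0.104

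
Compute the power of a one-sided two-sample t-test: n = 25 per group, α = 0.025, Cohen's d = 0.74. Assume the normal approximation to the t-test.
Power ≈ 0.74

Power calculation (two-sample t-test, normal approximation):
z_β = d · √(n/2) - z_α
z_β = 0.74 · √(25/2) - 1.960
z_β = 0.74 · 3.536 - 1.960
z_β = 0.656

Power = Φ(z_β) = Φ(0.656) ≈ 0.744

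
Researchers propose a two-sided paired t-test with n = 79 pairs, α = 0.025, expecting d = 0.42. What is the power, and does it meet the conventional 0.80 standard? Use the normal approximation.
Power ≈ 0.93; the study is adequately powered (power ≥ 0.80)

Power calculation (paired t-test, normal approximation):
z_β = d · √n - z_{α/2}
z_β = 0.42 · √79 - 2.241
z_β = 0.42 · 8.888 - 2.241
z_β = 1.492

Power = Φ(z_β) = Φ(1.492) ≈ 0.932

Effect size d = 0.42 is small by Cohen's convention (0.2/0.5/0.8).

Threshold: power ≥ 0.80 is conventionally adequate.
Power ≈ 0.93 → the study is adequately powered (power ≥ 0.80).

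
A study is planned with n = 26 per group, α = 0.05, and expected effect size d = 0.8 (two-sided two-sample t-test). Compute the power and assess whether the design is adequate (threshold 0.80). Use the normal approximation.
Power ≈ 0.82; the study is adequately powered (power ≥ 0.80)

Power calculation (two-sample t-test, normal approximation):
z_β = d · √(n/2) - z_{α/2}
z_β = 0.8 · √(26/2) - 1.960
z_β = 0.8 · 3.606 - 1.960
z_β = 0.924

Power = Φ(z_β) = Φ(0.924) ≈ 0.822

Effect size d = 0.8 is large by Cohen's convention (0.2/0.5/0.8).

Threshold: power ≥ 0.80 is conventionally adequate.
Power ≈ 0.82 → the study is adequately powered (power ≥ 0.80).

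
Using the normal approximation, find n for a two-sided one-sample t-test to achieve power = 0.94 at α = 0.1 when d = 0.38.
n = 71

Sample size formula (one-sample t-test, normal approximation):
n = ((z_{α/2} + z_β) / d)²

z_{α/2} = 1.645 (for α = 0.1, two-sided)
z_β = 1.555 (for power = 0.94)
d = 0.38

n = ((1.645 + 1.555) / 0.38)²
n = (8.421)²
n ≈ 70.91
Round up to the next whole number: n = 71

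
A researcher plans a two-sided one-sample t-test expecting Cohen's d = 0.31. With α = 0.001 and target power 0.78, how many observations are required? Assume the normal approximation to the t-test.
n = 172

Sample size formula (one-sample t-test, normal approximation):
n = ((z_{α/2} + z_β) / d)²

z_{α/2} = 3.291 (for α = 0.001, two-sided)
z_β = 0.772 (for power = 0.78)
d = 0.31

n = ((3.291 + 0.772) / 0.31)²
n = (13.106)²
n ≈ 171.77
Round up to the next whole number: n = 172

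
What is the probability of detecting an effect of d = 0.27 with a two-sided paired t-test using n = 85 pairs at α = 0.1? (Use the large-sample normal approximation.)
Power ≈ 0.80

Power calculation (paired t-test, normal approximation):
z_β = d · √n - z_{α/2}
z_β = 0.27 · √85 - 1.645
z_β = 0.27 · 9.220 - 1.645
z_β = 0.844

Power = Φ(z_β) = Φ(0.844) ≈ 0.801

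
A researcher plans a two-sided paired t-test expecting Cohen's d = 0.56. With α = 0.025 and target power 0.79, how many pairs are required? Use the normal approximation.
n = 30 pairs

Sample size formula (paired t-test, normal approximation):
n = ((z_{α/2} + z_β) / d)²

z_{α/2} = 2.241 (for α = 0.025, two-sided)
z_β = 0.806 (for power = 0.79)
d = 0.56

n = ((2.241 + 0.806) / 0.56)²
n = (5.441)²
n ≈ 29.60
Round up to the next whole number: n = 30 pairs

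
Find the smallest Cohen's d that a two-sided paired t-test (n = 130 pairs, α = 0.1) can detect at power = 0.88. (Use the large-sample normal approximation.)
d ≈ 0.25

Minimum detectable effect (paired t-test, normal approximation):
d = (z_{α/2} + z_β) / √n
d = (1.645 + 1.175) / √130
d = 2.820 / 11.402
d ≈ 0.25

By Cohen's convention (0.2 small / 0.5 medium / 0.8 large): small effect.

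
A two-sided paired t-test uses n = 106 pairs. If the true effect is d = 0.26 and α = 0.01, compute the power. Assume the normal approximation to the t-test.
Power ≈ 0.54

Power calculation (paired t-test, normal approximation):
z_β = d · √n - z_{α/2}
z_β = 0.26 · √106 - 2.576
z_β = 0.26 · 10.296 - 2.576
z_β = 0.101

Power = Φ(z_β) = Φ(0.101) ≈ 0.540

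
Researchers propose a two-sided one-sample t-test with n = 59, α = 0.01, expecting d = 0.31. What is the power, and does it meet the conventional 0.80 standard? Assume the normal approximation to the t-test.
Power ≈ 0.42; the study is underpowered (power < 0.80)

Power calculation (one-sample t-test, normal approximation):
z_β = d · √n - z_{α/2}
z_β = 0.31 · √59 - 2.576
z_β = 0.31 · 7.681 - 2.576
z_β = -0.195

Power = Φ(z_β) = Φ(-0.195) ≈ 0.423

Effect size d = 0.31 is small by Cohen's convention (0.2/0.5/0.8).

Threshold: power ≥ 0.80 is conventionally adequate.
Power ≈ 0.42 → the study is underpowered (power < 0.80).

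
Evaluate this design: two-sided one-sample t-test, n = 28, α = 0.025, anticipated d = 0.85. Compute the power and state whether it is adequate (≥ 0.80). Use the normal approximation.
Power ≈ 0.99; the study is adequately powered (power ≥ 0.80)

Power calculation (one-sample t-test, normal approximation):
z_β = d · √n - z_{α/2}
z_β = 0.85 · √28 - 2.241
z_β = 0.85 · 5.292 - 2.241
z_β = 2.256

Power = Φ(z_β) = Φ(2.256) ≈ 0.988

Effect size d = 0.85 is large by Cohen's convention (0.2/0.5/0.8).

Threshold: power ≥ 0.80 is conventionally adequate.
Power ≈ 0.99 → the study is adequately powered (power ≥ 0.80).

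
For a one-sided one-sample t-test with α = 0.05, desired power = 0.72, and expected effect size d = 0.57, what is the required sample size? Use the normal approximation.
n = 16

Sample size formula (one-sample t-test, normal approximation):
n = ((z_α + z_β) / d)²

z_α = 1.645 (for α = 0.05, one-sided)
z_β = 0.583 (for power = 0.72)
d = 0.57

n = ((1.645 + 0.583) / 0.57)²
n = (3.909)²
n ≈ 15.28
Round up to the next whole number: n = 16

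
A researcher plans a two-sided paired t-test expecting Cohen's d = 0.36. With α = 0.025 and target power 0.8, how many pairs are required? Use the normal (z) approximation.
n = 74 pairs

Sample size formula (paired t-test, normal approximation):
n = ((z_{α/2} + z_β) / d)²

z_{α/2} = 2.241 (for α = 0.025, two-sided)
z_β = 0.842 (for power = 0.8)
d = 0.36

n = ((2.241 + 0.842) / 0.36)²
n = (8.564)²
n ≈ 73.34
Round up to the next whole number: n = 74 pairs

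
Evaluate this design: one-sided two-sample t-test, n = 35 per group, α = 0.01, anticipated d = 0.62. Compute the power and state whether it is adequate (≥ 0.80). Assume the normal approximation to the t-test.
Power ≈ 0.61; the study is underpowered (power < 0.80)

Power calculation (two-sample t-test, normal approximation):
z_β = d · √(n/2) - z_α
z_β = 0.62 · √(35/2) - 2.326
z_β = 0.62 · 4.183 - 2.326
z_β = 0.267

Power = Φ(z_β) = Φ(0.267) ≈ 0.605

Effect size d = 0.62 is medium by Cohen's convention (0.2/0.5/0.8).

Threshold: power ≥ 0.80 is conventionally adequate.
Power ≈ 0.61 → the study is underpowered (power < 0.80).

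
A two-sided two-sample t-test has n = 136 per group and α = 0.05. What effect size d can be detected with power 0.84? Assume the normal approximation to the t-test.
d ≈ 0.36

Minimum detectable effect (two-sample t-test, normal approximation):
d = (z_{α/2} + z_β) / √(n/2)
d = (1.960 + 0.994) / √(136/2)
d = 2.954 / 8.246
d ≈ 0.36

By Cohen's convention (0.2 small / 0.5 medium / 0.8 large): small effect.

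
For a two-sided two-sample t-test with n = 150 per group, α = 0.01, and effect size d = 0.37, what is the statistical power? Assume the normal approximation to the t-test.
Power ≈ 0.74

Power calculation (two-sample t-test, normal approximation):
z_β = d · √(n/2) - z_{α/2}
z_β = 0.37 · √(150/2) - 2.576
z_β = 0.37 · 8.660 - 2.576
z_β = 0.628

Power = Φ(z_β) = Φ(0.628) ≈ 0.735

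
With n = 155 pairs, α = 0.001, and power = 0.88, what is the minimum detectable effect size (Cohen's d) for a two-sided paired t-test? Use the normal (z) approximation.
d ≈ 0.36

Minimum detectable effect (paired t-test, normal approximation):
d = (z_{α/2} + z_β) / √n
d = (3.291 + 1.175) / √155
d = 4.466 / 12.450
d ≈ 0.36

By Cohen's convention (0.2 small / 0.5 medium / 0.8 large): small effect.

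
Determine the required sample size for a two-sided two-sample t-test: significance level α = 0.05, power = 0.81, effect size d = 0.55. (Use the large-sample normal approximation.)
n = 54 per group

Sample size formula (two-sample t-test, normal approximation):
n = 2 · ((z_{α/2} + z_β) / d)²

z_{α/2} = 1.960 (for α = 0.05, two-sided)
z_β = 0.878 (for power = 0.81)
d = 0.55

n = 2 · ((1.960 + 0.878) / 0.55)²
n = 2 · (5.160)²
n ≈ 53.25
Round up to the next whole number: n = 54 per group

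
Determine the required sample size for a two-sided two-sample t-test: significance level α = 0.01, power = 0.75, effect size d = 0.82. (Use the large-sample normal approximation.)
n = 32 per group

Sample size formula (two-sample t-test, normal approximation):
n = 2 · ((z_{α/2} + z_β) / d)²

z_{α/2} = 2.576 (for α = 0.01, two-sided)
z_β = 0.674 (for power = 0.75)
d = 0.82

n = 2 · ((2.576 + 0.674) / 0.82)²
n = 2 · (3.963)²
n ≈ 31.41
Round up to the next whole number: n = 32 per group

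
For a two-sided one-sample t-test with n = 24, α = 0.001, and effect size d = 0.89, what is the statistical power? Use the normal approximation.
Power ≈ 0.86

Power calculation (one-sample t-test, normal approximation):
z_β = d · √n - z_{α/2}
z_β = 0.89 · √24 - 3.291
z_β = 0.89 · 4.899 - 3.291
z_β = 1.070

Power = Φ(z_β) = Φ(1.070) ≈ 0.858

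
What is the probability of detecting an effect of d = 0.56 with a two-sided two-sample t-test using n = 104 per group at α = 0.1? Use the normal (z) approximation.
Power ≈ 0.99

Power calculation (two-sample t-test, normal approximation):
z_β = d · √(n/2) - z_{α/2}
z_β = 0.56 · √(104/2) - 1.645
z_β = 0.56 · 7.211 - 1.645
z_β = 2.393

Power = Φ(z_β) = Φ(2.393) ≈ 0.992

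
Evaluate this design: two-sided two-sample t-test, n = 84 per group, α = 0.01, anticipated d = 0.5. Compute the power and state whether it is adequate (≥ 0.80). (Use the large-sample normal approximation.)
Power ≈ 0.75; the study is underpowered (power < 0.80)

Power calculation (two-sample t-test, normal approximation):
z_β = d · √(n/2) - z_{α/2}
z_β = 0.5 · √(84/2) - 2.576
z_β = 0.5 · 6.481 - 2.576
z_β = 0.665

Power = Φ(z_β) = Φ(0.665) ≈ 0.747

Effect size d = 0.5 is medium by Cohen's convention (0.2/0.5/0.8).

Threshold: power ≥ 0.80 is conventionally adequate.
Power ≈ 0.75 → the study is underpowered (power < 0.80).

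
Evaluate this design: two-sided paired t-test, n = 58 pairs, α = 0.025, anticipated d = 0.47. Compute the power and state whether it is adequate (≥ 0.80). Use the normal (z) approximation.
Power ≈ 0.91; the study is adequately powered (power ≥ 0.80)

Power calculation (paired t-test, normal approximation):
z_β = d · √n - z_{α/2}
z_β = 0.47 · √58 - 2.241
z_β = 0.47 · 7.616 - 2.241
z_β = 1.338

Power = Φ(z_β) = Φ(1.338) ≈ 0.910

Effect size d = 0.47 is small by Cohen's convention (0.2/0.5/0.8).

Threshold: power ≥ 0.80 is conventionally adequate.
Power ≈ 0.91 → the study is adequately powered (power ≥ 0.80).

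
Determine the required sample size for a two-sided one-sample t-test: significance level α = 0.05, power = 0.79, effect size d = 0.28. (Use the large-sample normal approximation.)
n = 98

Sample size formula (one-sample t-test, normal approximation):
n = ((z_{α/2} + z_β) / d)²

z_{α/2} = 1.960 (for α = 0.05, two-sided)
z_β = 0.806 (for power = 0.79)
d = 0.28

n = ((1.960 + 0.806) / 0.28)²
n = (9.879)²
n ≈ 97.59
Round up to the next whole number: n = 98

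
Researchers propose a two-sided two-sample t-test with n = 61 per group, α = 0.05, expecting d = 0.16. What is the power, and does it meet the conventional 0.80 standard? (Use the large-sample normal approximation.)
Power ≈ 0.14; the study is underpowered (power < 0.80)

Power calculation (two-sample t-test, normal approximation):
z_β = d · √(n/2) - z_{α/2}
z_β = 0.16 · √(61/2) - 1.960
z_β = 0.16 · 5.523 - 1.960
z_β = -1.076

Power = Φ(z_β) = Φ(-1.076) ≈ 0.141

Effect size d = 0.16 is very small by Cohen's convention (0.2/0.5/0.8).

Threshold: power ≥ 0.80 is conventionally adequate.
Power ≈ 0.14 → the study is underpowered (power < 0.80).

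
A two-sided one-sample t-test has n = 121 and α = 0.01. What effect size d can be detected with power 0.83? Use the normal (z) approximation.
d ≈ 0.32

Minimum detectable effect (one-sample t-test, normal approximation):
d = (z_{α/2} + z_β) / √n
d = (2.576 + 0.954) / √121
d = 3.530 / 11.000
d ≈ 0.32

By Cohen's convention (0.2 small / 0.5 medium / 0.8 large): small effect.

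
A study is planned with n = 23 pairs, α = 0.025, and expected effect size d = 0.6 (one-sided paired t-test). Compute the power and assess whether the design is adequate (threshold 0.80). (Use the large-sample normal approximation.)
Power ≈ 0.82; the study is adequately powered (power ≥ 0.80)

Power calculation (paired t-test, normal approximation):
z_β = d · √n - z_α
z_β = 0.6 · √23 - 1.960
z_β = 0.6 · 4.796 - 1.960
z_β = 0.918

Power = Φ(z_β) = Φ(0.918) ≈ 0.821

Effect size d = 0.6 is medium by Cohen's convention (0.2/0.5/0.8).

Threshold: power ≥ 0.80 is conventionally adequate.
Power ≈ 0.82 → the study is adequately powered (power ≥ 0.80).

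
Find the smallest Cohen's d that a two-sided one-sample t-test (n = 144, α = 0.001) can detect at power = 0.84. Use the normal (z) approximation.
d ≈ 0.36

Minimum detectable effect (one-sample t-test, normal approximation):
d = (z_{α/2} + z_β) / √n
d = (3.291 + 0.994) / √144
d = 4.285 / 12.000
d ≈ 0.36

By Cohen's convention (0.2 small / 0.5 medium / 0.8 large): small effect.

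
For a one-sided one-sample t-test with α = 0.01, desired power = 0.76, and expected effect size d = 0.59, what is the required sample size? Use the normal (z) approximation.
n = 27

Sample size formula (one-sample t-test, normal approximation):
n = ((z_α + z_β) / d)²

z_α = 2.326 (for α = 0.01, one-sided)
z_β = 0.706 (for power = 0.76)
d = 0.59

n = ((2.326 + 0.706) / 0.59)²
n = (5.139)²
n ≈ 26.41
Round up to the next whole number: n = 27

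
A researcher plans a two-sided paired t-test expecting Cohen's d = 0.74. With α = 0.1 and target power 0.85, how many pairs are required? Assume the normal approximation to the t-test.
n = 14 pairs

Sample size formula (paired t-test, normal approximation):
n = ((z_{α/2} + z_β) / d)²

z_{α/2} = 1.645 (for α = 0.1, two-sided)
z_β = 1.036 (for power = 0.85)
d = 0.74

n = ((1.645 + 1.036) / 0.74)²
n = (3.623)²
n ≈ 13.13
Round up to the next whole number: n = 14 pairs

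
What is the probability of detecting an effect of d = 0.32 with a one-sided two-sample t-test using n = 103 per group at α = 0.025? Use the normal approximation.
Power ≈ 0.63

Power calculation (two-sample t-test, normal approximation):
z_β = d · √(n/2) - z_α
z_β = 0.32 · √(103/2) - 1.960
z_β = 0.32 · 7.176 - 1.960
z_β = 0.336

Power = Φ(z_β) = Φ(0.336) ≈ 0.632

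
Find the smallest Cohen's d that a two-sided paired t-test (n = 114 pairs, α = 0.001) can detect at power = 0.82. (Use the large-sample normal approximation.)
d ≈ 0.39

Minimum detectable effect (paired t-test, normal approximation):
d = (z_{α/2} + z_β) / √n
d = (3.291 + 0.915) / √114
d = 4.206 / 10.677
d ≈ 0.39

By Cohen's convention (0.2 small / 0.5 medium / 0.8 large): small effect.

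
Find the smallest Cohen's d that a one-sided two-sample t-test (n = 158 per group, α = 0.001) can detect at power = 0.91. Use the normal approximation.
d ≈ 0.50

Minimum detectable effect (two-sample t-test, normal approximation):
d = (z_α + z_β) / √(n/2)
d = (3.090 + 1.341) / √(158/2)
d = 4.431 / 8.888
d ≈ 0.50

By Cohen's convention (0.2 small / 0.5 medium / 0.8 large): medium effect.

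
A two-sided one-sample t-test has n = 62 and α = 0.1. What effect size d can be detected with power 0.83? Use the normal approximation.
d ≈ 0.33

Minimum detectable effect (one-sample t-test, normal approximation):
d = (z_{α/2} + z_β) / √n
d = (1.645 + 0.954) / √62
d = 2.599 / 7.874
d ≈ 0.33

By Cohen's convention (0.2 small / 0.5 medium / 0.8 large): small effect.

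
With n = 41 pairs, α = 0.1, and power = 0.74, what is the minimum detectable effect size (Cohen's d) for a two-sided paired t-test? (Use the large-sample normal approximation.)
d ≈ 0.36

Minimum detectable effect (paired t-test, normal approximation):
d = (z_{α/2} + z_β) / √n
d = (1.645 + 0.643) / √41
d = 2.288 / 6.403
d ≈ 0.36

By Cohen's convention (0.2 small / 0.5 medium / 0.8 large): small effect.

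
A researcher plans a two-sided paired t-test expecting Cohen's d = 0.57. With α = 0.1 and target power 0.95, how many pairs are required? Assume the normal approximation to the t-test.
n = 34 pairs

Sample size formula (paired t-test, normal approximation):
n = ((z_{α/2} + z_β) / d)²

z_{α/2} = 1.645 (for α = 0.1, two-sided)
z_β = 1.645 (for power = 0.95)
d = 0.57

n = ((1.645 + 1.645) / 0.57)²
n = (5.772)²
n ≈ 33.32
Round up to the next whole number: n = 34 pairs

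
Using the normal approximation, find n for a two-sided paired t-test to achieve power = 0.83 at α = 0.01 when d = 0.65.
n = 30 pairs

Sample size formula (paired t-test, normal approximation):
n = ((z_{α/2} + z_β) / d)²

z_{α/2} = 2.576 (for α = 0.01, two-sided)
z_β = 0.954 (for power = 0.83)
d = 0.65

n = ((2.576 + 0.954) / 0.65)²
n = (5.431)²
n ≈ 29.50
Round up to the next whole number: n = 30 pairs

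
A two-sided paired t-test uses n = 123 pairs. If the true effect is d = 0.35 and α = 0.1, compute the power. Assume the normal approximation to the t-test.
Power ≈ 0.99

Power calculation (paired t-test, normal approximation):
z_β = d · √n - z_{α/2}
z_β = 0.35 · √123 - 1.645
z_β = 0.35 · 11.091 - 1.645
z_β = 2.237

Power = Φ(z_β) = Φ(2.237) ≈ 0.987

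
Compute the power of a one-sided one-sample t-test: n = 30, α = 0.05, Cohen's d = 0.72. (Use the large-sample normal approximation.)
Power ≈ 0.99

Power calculation (one-sample t-test, normal approximation):
z_β = d · √n - z_α
z_β = 0.72 · √30 - 1.645
z_β = 0.72 · 5.477 - 1.645
z_β = 2.299

Power = Φ(z_β) = Φ(2.299) ≈ 0.989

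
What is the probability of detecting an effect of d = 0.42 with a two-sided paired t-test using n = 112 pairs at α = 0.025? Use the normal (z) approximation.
Power ≈ 0.99

Power calculation (paired t-test, normal approximation):
z_β = d · √n - z_{α/2}
z_β = 0.42 · √112 - 2.241
z_β = 0.42 · 10.583 - 2.241
z_β = 2.203

Power = Φ(z_β) = Φ(2.203) ≈ 0.986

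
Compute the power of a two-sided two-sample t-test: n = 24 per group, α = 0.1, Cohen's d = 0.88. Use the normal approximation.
Power ≈ 0.92

Power calculation (two-sample t-test, normal approximation):
z_β = d · √(n/2) - z_{α/2}
z_β = 0.88 · √(24/2) - 1.645
z_β = 0.88 · 3.464 - 1.645
z_β = 1.404

Power = Φ(z_β) = Φ(1.404) ≈ 0.920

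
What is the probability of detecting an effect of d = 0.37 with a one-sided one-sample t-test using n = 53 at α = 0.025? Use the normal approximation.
Power ≈ 0.77

Power calculation (one-sample t-test, normal approximation):
z_β = d · √n - z_α
z_β = 0.37 · √53 - 1.960
z_β = 0.37 · 7.280 - 1.960
z_β = 0.734

Power = Φ(z_β) = Φ(0.734) ≈ 0.768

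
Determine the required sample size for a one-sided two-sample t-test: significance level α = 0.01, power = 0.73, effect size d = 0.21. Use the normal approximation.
n = 392 per group

Sample size formula (two-sample t-test, normal approximation):
n = 2 · ((z_α + z_β) / d)²

z_α = 2.326 (for α = 0.01, one-sided)
z_β = 0.613 (for power = 0.73)
d = 0.21

n = 2 · ((2.326 + 0.613) / 0.21)²
n = 2 · (13.995)²
n ≈ 391.72
Round up to the next whole number: n = 392 per group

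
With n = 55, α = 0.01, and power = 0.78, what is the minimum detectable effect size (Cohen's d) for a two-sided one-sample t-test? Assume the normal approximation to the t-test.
d ≈ 0.45

Minimum detectable effect (one-sample t-test, normal approximation):
d = (z_{α/2} + z_β) / √n
d = (2.576 + 0.772) / √55
d = 3.348 / 7.416
d ≈ 0.45

By Cohen's convention (0.2 small / 0.5 medium / 0.8 large): small effect.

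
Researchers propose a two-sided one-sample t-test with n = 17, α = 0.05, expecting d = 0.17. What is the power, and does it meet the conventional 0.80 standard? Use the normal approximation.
Power ≈ 0.10; the study is underpowered (power < 0.80)

Power calculation (one-sample t-test, normal approximation):
z_β = d · √n - z_{α/2}
z_β = 0.17 · √17 - 1.960
z_β = 0.17 · 4.123 - 1.960
z_β = -1.259

Power = Φ(z_β) = Φ(-1.259) ≈ 0.104

Effect size d = 0.17 is very small by Cohen's convention (0.2/0.5/0.8).

Threshold: power ≥ 0.80 is conventionally adequate.
Power ≈ 0.10 → the study is underpowered (power < 0.80).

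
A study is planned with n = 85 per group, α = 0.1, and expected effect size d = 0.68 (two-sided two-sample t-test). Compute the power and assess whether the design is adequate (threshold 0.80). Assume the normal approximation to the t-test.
Power ≈ 1.00; the study is adequately powered (power ≥ 0.80)

Power calculation (two-sample t-test, normal approximation):
z_β = d · √(n/2) - z_{α/2}
z_β = 0.68 · √(85/2) - 1.645
z_β = 0.68 · 6.519 - 1.645
z_β = 2.788

Power = Φ(z_β) = Φ(2.788) ≈ 0.997

Effect size d = 0.68 is medium by Cohen's convention (0.2/0.5/0.8).

Threshold: power ≥ 0.80 is conventionally adequate.
Power ≈ 1.00 → the study is adequately powered (power ≥ 0.80).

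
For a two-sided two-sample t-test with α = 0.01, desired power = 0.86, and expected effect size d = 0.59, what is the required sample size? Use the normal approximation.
n = 77 per group

Sample size formula (two-sample t-test, normal approximation):
n = 2 · ((z_{α/2} + z_β) / d)²

z_{α/2} = 2.576 (for α = 0.01, two-sided)
z_β = 1.080 (for power = 0.86)
d = 0.59

n = 2 · ((2.576 + 1.080) / 0.59)²
n = 2 · (6.197)²
n ≈ 76.81
Round up to the next whole number: n = 77 per group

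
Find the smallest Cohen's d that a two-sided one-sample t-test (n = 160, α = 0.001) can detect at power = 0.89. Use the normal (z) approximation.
d ≈ 0.36

Minimum detectable effect (one-sample t-test, normal approximation):
d = (z_{α/2} + z_β) / √n
d = (3.291 + 1.227) / √160
d = 4.517 / 12.649
d ≈ 0.36

By Cohen's convention (0.2 small / 0.5 medium / 0.8 large): small effect.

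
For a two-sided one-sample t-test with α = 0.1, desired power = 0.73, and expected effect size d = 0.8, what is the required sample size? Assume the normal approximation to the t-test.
n = 8

Sample size formula (one-sample t-test, normal approximation):
n = ((z_{α/2} + z_β) / d)²

z_{α/2} = 1.645 (for α = 0.1, two-sided)
z_β = 0.613 (for power = 0.73)
d = 0.8

n = ((1.645 + 0.613) / 0.8)²
n = (2.823)²
n ≈ 7.97
Round up to the next whole number: n = 8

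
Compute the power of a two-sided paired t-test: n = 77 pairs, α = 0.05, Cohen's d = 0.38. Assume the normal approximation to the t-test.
Power ≈ 0.92

Power calculation (paired t-test, normal approximation):
z_β = d · √n - z_{α/2}
z_β = 0.38 · √77 - 1.960
z_β = 0.38 · 8.775 - 1.960
z_β = 1.375

Power = Φ(z_β) = Φ(1.375) ≈ 0.915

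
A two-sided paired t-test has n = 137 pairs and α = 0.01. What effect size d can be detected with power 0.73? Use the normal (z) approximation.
d ≈ 0.27

Minimum detectable effect (paired t-test, normal approximation):
d = (z_{α/2} + z_β) / √n
d = (2.576 + 0.613) / √137
d = 3.189 / 11.705
d ≈ 0.27

By Cohen's convention (0.2 small / 0.5 medium / 0.8 large): small effect.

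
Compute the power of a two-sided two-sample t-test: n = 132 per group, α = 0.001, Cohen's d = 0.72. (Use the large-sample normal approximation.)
Power ≈ 0.99

Power calculation (two-sample t-test, normal approximation):
z_β = d · √(n/2) - z_{α/2}
z_β = 0.72 · √(132/2) - 3.291
z_β = 0.72 · 8.124 - 3.291
z_β = 2.559

Power = Φ(z_β) = Φ(2.559) ≈ 0.995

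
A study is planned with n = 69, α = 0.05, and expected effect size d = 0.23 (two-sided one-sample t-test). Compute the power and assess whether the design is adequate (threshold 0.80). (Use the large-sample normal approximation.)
Power ≈ 0.48; the study is underpowered (power < 0.80)

Power calculation (one-sample t-test, normal approximation):
z_β = d · √n - z_{α/2}
z_β = 0.23 · √69 - 1.960
z_β = 0.23 · 8.307 - 1.960
z_β = -0.049

Power = Φ(z_β) = Φ(-0.049) ≈ 0.480

Effect size d = 0.23 is small by Cohen's convention (0.2/0.5/0.8).

Threshold: power ≥ 0.80 is conventionally adequate.
Power ≈ 0.48 → the study is underpowered (power < 0.80).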